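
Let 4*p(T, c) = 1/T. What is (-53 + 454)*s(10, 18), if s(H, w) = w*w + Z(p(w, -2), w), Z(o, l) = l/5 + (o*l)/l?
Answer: 47294341/360 ≈ 1.3137e+5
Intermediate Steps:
p(T, c) = 1/(4*T)
Z(o, l) = o + l/5 (Z(o, l) = l*(1/5) + (l*o)/l = l/5 + o = o + l/5)
s(H, w) = w**2 + 1/(4*w) + w/5 (s(H, w) = w*w + (1/(4*w) + w/5) = w**2 + (1/(4*w) + w/5) = w**2 + 1/(4*w) + w/5)
(-53 + 454)*s(10, 18) = (-53 + 454)*(18**2 + (1/4)/18 + (1/5)*18) = 401*(324 + (1/4)*(1/18) + 18/5) = 401*(324 + 1/72 + 18/5) = 401*(117941/360) = 47294341/360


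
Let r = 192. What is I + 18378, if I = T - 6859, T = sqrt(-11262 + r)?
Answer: 11519 + 3*I*sqrt(1230) ≈ 11519.0 + 105.21*I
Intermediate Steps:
T = 3*I*sqrt(1230) (T = sqrt(-11262 + 192) = sqrt(-11070) = 3*I*sqrt(1230) ≈ 105.21*I)
I = -6859 + 3*I*sqrt(1230) (I = 3*I*sqrt(1230) - 6859 = -6859 + 3*I*sqrt(1230) ≈ -6859.0 + 105.21*I)
I + 18378 = (-6859 + 3*I*sqrt(1230)) + 18378 = 11519 + 3*I*sqrt(1230)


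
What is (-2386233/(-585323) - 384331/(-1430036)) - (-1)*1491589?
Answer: 1248512795558615193/837032961628 ≈ 1.4916e+6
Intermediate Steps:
(-2386233/(-585323) - 384331/(-1430036)) - (-1)*1491589 = (-2386233*(-1/585323) - 384331*(-1/1430036)) - 1*(-1491589) = (2386233/585323 + 384331/1430036) + 1491589 = 3637356868301/837032961628 + 1491589 = 1248512795558615193/837032961628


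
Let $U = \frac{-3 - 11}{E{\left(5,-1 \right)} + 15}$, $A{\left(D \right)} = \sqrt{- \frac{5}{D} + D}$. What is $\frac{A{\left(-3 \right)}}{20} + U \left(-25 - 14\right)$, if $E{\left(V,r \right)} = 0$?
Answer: $\frac{182}{5} + \frac{i \sqrt{3}}{30} \approx 36.4 + 0.057735 i$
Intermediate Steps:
$A{\left(D \right)} = \sqrt{D - \frac{5}{D}}$
$U = - \frac{14}{15}$ ($U = \frac{-3 - 11}{0 + 15} = - \frac{14}{15} \approx -0.93333$)
$\frac{A{\left(-3 \right)}}{20} + U \left(-25 - 14\right) = \frac{\sqrt{-3 - \frac{5}{-3}}}{20} - \frac{14 \left(-25 - 14\right)}{15} = \sqrt{-3 - - \frac{5}{3}} \cdot \frac{1}{20} - \frac{14 \left(-25 - 14\right)}{15} = \sqrt{-3 + \frac{5}{3}} \cdot \frac{1}{20} - - \frac{182}{5} = \sqrt{- \frac{4}{3}} \cdot \frac{1}{20} + \frac{182}{5} = \frac{2 i \sqrt{3}}{3} \cdot \frac{1}{20} + \frac{182}{5} = \frac{i \sqrt{3}}{30} + \frac{182}{5} = \frac{182}{5} + \frac{i \sqrt{3}}{30}$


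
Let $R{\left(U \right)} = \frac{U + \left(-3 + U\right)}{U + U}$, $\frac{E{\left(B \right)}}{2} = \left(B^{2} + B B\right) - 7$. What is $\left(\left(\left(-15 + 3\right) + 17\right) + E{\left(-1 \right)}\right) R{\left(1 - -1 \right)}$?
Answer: $- \frac{5}{4} \approx -1.25$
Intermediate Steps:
$E{\left(B \right)} = -14 + 4 B^{2}$ ($E{\left(B \right)} = 2 \left(\left(B^{2} + B B\right) - 7\right) = 2 \left(\left(B^{2} + B^{2}\right) - 7\right) = 2 \left(2 B^{2} - 7\right) = 2 \left(-7 + 2 B^{2}\right) = -14 + 4 B^{2}$)
$R{\left(U \right)} = \frac{-3 + 2 U}{2 U}$
$\left(\left(\left(-15 + 3\right) + 17\right) + E{\left(-1 \right)}\right) R{\left(1 - -1 \right)} = \left(\left(\left(-15 + 3\right) + 17\right) - \left(14 - 4 \left(-1\right)^{2}\right)\right) \frac{- \frac{3}{2} + \left(1 - -1\right)}{1 - -1} = \left(\left(-12 + 17\right) + \left(-14 + 4 \cdot 1\right)\right) \frac{- \frac{3}{2} + \left(1 + 1\right)}{1 + 1} = \left(5 + \left(-14 + 4\right)\right) \frac{- \frac{3}{2} + 2}{2} = \left(5 - 10\right) \frac{1}{2} \cdot \frac{1}{2} = \left(-5\right) \frac{1}{4} = - \frac{5}{4}$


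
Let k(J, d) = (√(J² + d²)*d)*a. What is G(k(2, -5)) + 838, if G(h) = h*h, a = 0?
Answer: 838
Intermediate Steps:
k(J, d) = 0 (k(J, d) = (√(J² + d²)*d)*0 = (d*√(J² + d²))*0 = 0)
G(h) = h²
G(k(2, -5)) + 838 = 0² + 838 = 0 + 838 = 838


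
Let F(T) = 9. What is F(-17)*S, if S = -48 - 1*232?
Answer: -2520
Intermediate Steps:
S = -280 (S = -48 - 232 = -280)
F(-17)*S = 9*(-280) = -2520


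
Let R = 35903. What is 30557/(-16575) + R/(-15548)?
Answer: -3579239/861900 ≈ -4.1527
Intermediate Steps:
30557/(-16575) + R/(-15548) = 30557/(-16575) + 35903/(-15548) = 30557*(-1/16575) + 35903*(-1/15548) = -30557/16575 - 1561/676 = -3579239/861900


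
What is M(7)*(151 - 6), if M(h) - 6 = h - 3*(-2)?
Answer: 2755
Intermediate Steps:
M(h) = 12 + h (M(h) = 6 + (h - 3*(-2)) = 6 + (h + 6) = 6 + (6 + h) = 12 + h)
M(7)*(151 - 6) = (12 + 7)*(151 - 6) = 19*145 = 2755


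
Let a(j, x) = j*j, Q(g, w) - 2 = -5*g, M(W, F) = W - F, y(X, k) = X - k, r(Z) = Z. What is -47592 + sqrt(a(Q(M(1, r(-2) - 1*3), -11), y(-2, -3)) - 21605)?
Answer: -47592 + I*sqrt(20821) ≈ -47592.0 + 144.29*I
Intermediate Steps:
Q(g, w) = 2 - 5*g
a(j, x) = j**2
-47592 + sqrt(a(Q(M(1, r(-2) - 1*3), -11), y(-2, -3)) - 21605) = -47592 + sqrt((2 - 5*(1 - (-2 - 1*3)))**2 - 21605) = -47592 + sqrt((2 - 5*(1 - (-2 - 3)))**2 - 21605) = -47592 + sqrt((2 - 5*(1 - 1*(-5)))**2 - 21605) = -47592 + sqrt((2 - 5*(1 + 5))**2 - 21605) = -47592 + sqrt((2 - 5*6)**2 - 21605) = -47592 + sqrt((2 - 30)**2 - 21605) = -47592 + sqrt((-28)**2 - 21605) = -47592 + sqrt(784 - 21605) = -47592 + sqrt(-20821) = -47592 + I*sqrt(20821)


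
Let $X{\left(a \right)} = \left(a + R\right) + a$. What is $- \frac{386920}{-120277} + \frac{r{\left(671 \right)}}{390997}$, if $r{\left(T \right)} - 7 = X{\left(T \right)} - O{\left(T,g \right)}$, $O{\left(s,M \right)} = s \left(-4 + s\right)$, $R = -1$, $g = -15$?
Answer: $\frac{97615879347}{47027946169} \approx 2.0757$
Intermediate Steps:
$X{\left(a \right)} = -1 + 2 a$ ($X{\left(a \right)} = \left(a - 1\right) + a = \left(-1 + a\right) + a = -1 + 2 a$)
$r{\left(T \right)} = 6 + 2 T - T \left(-4 + T\right)$ ($r{\left(T \right)} = 7 - \left(1 - 2 T + T \left(-4 + T\right)\right) = 6 + 2 T - T \left(-4 + T\right)$)
$- \frac{386920}{-120277} + \frac{r{\left(671 \right)}}{390997} = - \frac{386920}{-120277} + \frac{6 - 671^{2} + 6 \cdot 671}{390997} = \left(-386920\right) \left(- \frac{1}{120277}\right) + \left(6 - 450241 + 4026\right) \frac{1}{390997} = \frac{386920}{120277} + \left(6 - 450241 + 4026\right) \frac{1}{390997} = \frac{386920}{120277} - \frac{446209}{390997} = \frac{97615879347}{47027946169}$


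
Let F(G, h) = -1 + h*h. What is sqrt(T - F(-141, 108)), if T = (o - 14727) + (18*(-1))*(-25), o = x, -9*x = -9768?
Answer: 2*I*sqrt(55923)/3 ≈ 157.65*I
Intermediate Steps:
F(G, h) = -1 + h**2
x = 3256/3 (x = -1/9*(-9768) = 3256/3 ≈ 1085.3)
o = 3256/3 ≈ 1085.3
T = -39575/3 (T = (3256/3 - 14727) + (18*(-1))*(-25) = -40925/3 - 18*(-25) = -40925/3 + 450 = -39575/3 ≈ -13192.)
sqrt(T - F(-141, 108)) = sqrt(-39575/3 - (-1 + 108**2)) = sqrt(-39575/3 - (-1 + 11664)) = sqrt(-39575/3 - 1*11663) = sqrt(-39575/3 - 11663) = sqrt(-74564/3) = 2*I*sqrt(55923)/3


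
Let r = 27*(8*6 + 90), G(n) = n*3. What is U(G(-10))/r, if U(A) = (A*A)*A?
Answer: -500/69 ≈ -7.2464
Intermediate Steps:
G(n) = 3*n
r = 3726 (r = 27*(48 + 90) = 27*138 = 3726)
U(A) = A**3 (U(A) = A**2*A = A**3)
U(G(-10))/r = (3*(-10))**3/3726 = (-30)**3*(1/3726) = -27000*1/3726 = -500/69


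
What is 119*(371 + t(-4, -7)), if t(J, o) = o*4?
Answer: 40817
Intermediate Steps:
t(J, o) = 4*o
119*(371 + t(-4, -7)) = 119*(371 + 4*(-7)) = 119*(371 - 28) = 119*343 = 40817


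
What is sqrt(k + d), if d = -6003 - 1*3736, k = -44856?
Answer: I*sqrt(54595) ≈ 233.66*I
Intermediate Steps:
d = -9739 (d = -6003 - 3736 = -9739)
sqrt(k + d) = sqrt(-44856 - 9739) = sqrt(-54595) = I*sqrt(54595)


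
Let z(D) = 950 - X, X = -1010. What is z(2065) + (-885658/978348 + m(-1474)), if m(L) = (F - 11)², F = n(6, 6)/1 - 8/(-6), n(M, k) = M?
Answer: 2894744651/1467522 ≈ 1972.5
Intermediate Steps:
F = 22/3 (F = 6/1 - 8/(-6) = 6*1 - 8*(-⅙) = 6 + 4/3 = 22/3 ≈ 7.3333)
m(L) = 121/9 (m(L) = (22/3 - 11)² = (-11/3)² = 121/9)
z(D) = 1960 (z(D) = 950 - 1*(-1010) = 950 + 1010 = 1960)
z(2065) + (-885658/978348 + m(-1474)) = 1960 + (-885658/978348 + 121/9) = 1960 + (-885658*1/978348 + 121/9) = 1960 + (-442829/489174 + 121/9) = 1960 + 18401531/1467522 = 2894744651/1467522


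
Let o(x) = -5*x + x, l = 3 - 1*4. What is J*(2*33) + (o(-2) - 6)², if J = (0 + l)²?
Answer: 70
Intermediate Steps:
l = -1 (l = 3 - 4 = -1)
J = 1 (J = (0 - 1)² = (-1)² = 1)
o(x) = -4*x
J*(2*33) + (o(-2) - 6)² = 1*(2*33) + (-4*(-2) - 6)² = 1*66 + (8 - 6)² = 66 + 2² = 66 + 4 = 70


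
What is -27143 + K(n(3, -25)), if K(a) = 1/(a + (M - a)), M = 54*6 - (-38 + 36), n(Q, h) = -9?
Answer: -8848617/326 ≈ -27143.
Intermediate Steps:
M = 326 (M = 324 - 1*(-2) = 324 + 2 = 326)
K(a) = 1/326 (K(a) = 1/(a + (326 - a)) = 1/326)
-27143 + K(n(3, -25)) = -27143 + 1/326 = -8848617/326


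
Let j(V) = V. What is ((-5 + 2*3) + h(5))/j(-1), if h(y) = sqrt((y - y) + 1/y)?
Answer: -1 - sqrt(5)/5 ≈ -1.4472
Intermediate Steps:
h(y) = sqrt(1/y) (h(y) = sqrt(0 + 1/y) = sqrt(1/y))
((-5 + 2*3) + h(5))/j(-1) = ((-5 + 2*3) + sqrt(1/5))/(-1) = -((-5 + 6) + sqrt(1/5)) = -(1 + sqrt(5)/5) = -1 - sqrt(5)/5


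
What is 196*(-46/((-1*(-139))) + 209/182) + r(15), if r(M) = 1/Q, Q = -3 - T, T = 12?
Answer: 4340783/27105 ≈ 160.15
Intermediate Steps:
Q = -15 (Q = -3 - 1*12 = -3 - 12 = -15)
r(M) = -1/15 (r(M) = 1/(-15) = -1/15)
196*(-46/((-1*(-139))) + 209/182) + r(15) = 196*(-46/((-1*(-139))) + 209/182) - 1/15 = 196*(-46/139 + 209*(1/182)) - 1/15 = 196*(-46*1/139 + 209/182) - 1/15 = 196*(-46/139 + 209/182) - 1/15 = 196*(20679/25298) - 1/15 = 289506/1807 - 1/15 = 4340783/27105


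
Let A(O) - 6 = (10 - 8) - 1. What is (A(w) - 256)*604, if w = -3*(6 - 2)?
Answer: -150396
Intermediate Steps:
w = -12 (w = -3*4 = -12)
A(O) = 7 (A(O) = 6 + ((10 - 8) - 1) = 6 + (2 - 1) = 6 + 1 = 7)
(A(w) - 256)*604 = (7 - 256)*604 = -249*604 = -150396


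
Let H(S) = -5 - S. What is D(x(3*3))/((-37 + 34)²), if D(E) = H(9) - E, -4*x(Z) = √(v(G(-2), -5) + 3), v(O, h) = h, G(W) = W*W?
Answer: -14/9 + I*√2/36 ≈ -1.5556 + 0.039284*I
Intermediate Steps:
G(W) = W²
x(Z) = -I*√2/4 (x(Z) = -√(-5 + 3)/4 = -I*√2/4)
D(E) = -14 - E (D(E) = (-5 - 1*9) - E = (-5 - 9) - E = -14 - E)
D(x(3*3))/((-37 + 34)²) = (-14 - (-1)*I*√2/4)/((-37 + 34)²) = (-14 + I*√2/4)/((-3)²) = (-14 + I*√2/4)/9 = (-14 + I*√2/4)*(⅑) = -14/9 + I*√2/36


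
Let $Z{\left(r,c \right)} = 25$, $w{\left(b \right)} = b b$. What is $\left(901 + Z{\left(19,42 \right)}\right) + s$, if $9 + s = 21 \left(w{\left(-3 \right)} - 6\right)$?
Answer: $980$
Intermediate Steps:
$w{\left(b \right)} = b^{2}$
$s = 54$ ($s = -9 + 21 \left(\left(-3\right)^{2} - 6\right) = -9 + 21 \left(9 - 6\right) = -9 + 21 \cdot 3 = -9 + 63 = 54$)
$\left(901 + Z{\left(19,42 \right)}\right) + s = \left(901 + 25\right) + 54 = 926 + 54 = 980$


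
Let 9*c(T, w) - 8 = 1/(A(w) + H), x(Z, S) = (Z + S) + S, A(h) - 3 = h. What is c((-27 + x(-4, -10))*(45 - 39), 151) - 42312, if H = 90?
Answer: -10323911/244 ≈ -42311.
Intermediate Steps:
A(h) = 3 + h
x(Z, S) = Z + 2*S (x(Z, S) = (S + Z) + S = Z + 2*S)
c(T, w) = 8/9 + 1/(9*(93 + w)) (c(T, w) = 8/9 + 1/(9*((3 + w) + 90)) = 8/9 + 1/(9*(93 + w)))
c((-27 + x(-4, -10))*(45 - 39), 151) - 42312 = (745 + 8*151)/(9*(93 + 151)) - 42312 = (⅑)*(745 + 1208)/244 - 42312 = (⅑)*(1/244)*1953 - 42312 = 217/244 - 42312 = -10323911/244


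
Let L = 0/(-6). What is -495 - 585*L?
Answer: -495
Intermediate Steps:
L = 0 (L = 0*(-1/6) = 0)
-495 - 585*L = -495 - 585*0 = -495 - 1*0 = -495 + 0 = -495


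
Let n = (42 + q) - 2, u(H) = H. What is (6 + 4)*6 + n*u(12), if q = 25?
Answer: 840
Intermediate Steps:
n = 65 (n = (42 + 25) - 2 = 67 - 2 = 65)
(6 + 4)*6 + n*u(12) = (6 + 4)*6 + 65*12 = 10*6 + 780 = 60 + 780 = 840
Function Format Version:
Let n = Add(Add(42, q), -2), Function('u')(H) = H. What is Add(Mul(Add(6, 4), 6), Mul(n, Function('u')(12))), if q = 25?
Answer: 840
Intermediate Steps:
n = 65 (n = Add(Add(42, 25), -2) = Add(67, -2) = 65)
Add(Mul(Add(6, 4), 6), Mul(n, Function('u')(12))) = Add(Mul(Add(6, 4), 6), Mul(65, 12)) = Add(Mul(10, 6), 780) = Add(60, 780) = 840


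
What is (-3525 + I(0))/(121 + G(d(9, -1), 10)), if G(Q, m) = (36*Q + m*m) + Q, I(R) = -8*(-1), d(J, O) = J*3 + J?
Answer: -3517/1553 ≈ -2.2646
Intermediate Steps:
d(J, O) = 4*J (d(J, O) = 3*J + J = 4*J)
I(R) = 8
G(Q, m) = m² + 37*Q (G(Q, m) = (36*Q + m²) + Q = (m² + 36*Q) + Q = m² + 37*Q)
(-3525 + I(0))/(121 + G(d(9, -1), 10)) = (-3525 + 8)/(121 + (10² + 37*(4*9))) = -3517/(121 + (100 + 37*36)) = -3517/(121 + (100 + 1332)) = -3517/(121 + 1432) = -3517/1553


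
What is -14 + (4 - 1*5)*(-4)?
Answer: -10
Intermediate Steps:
-14 + (4 - 1*5)*(-4) = -14 + (4 - 5)*(-4) = -14 - 1*(-4) = -14 + 4 = -10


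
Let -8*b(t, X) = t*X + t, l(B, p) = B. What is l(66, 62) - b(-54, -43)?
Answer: 699/2 ≈ 349.50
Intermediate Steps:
b(t, X) = -t/8 - X*t/8 (b(t, X) = -(t*X + t)/8 = -(X*t + t)/8 = -(t + X*t)/8 = -t/8 - X*t/8)
l(66, 62) - b(-54, -43) = 66 - (-1)*(-54)*(1 - 43)/8 = 66 - (-1)*(-54)*(-42)/8 = 66 - 1*(-567/2) = 66 + 567/2 = 699/2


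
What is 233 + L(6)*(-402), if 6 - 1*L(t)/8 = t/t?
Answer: -15847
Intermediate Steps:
L(t) = 40 (L(t) = 48 - 8*t/t = 48 - 8*1 = 48 - 8 = 40)
233 + L(6)*(-402) = 233 + 40*(-402) = 233 - 16080 = -15847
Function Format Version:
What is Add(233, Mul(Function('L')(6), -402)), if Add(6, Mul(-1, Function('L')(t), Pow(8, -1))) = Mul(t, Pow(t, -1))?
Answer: -15847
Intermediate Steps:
Function('L')(t) = 40 (Function('L')(t) = Add(48, Mul(-8, Mul(t, Pow(t, -1)))) = Add(48, Mul(-8, 1)) = Add(48, -8) = 40)
Add(233, Mul(Function('L')(6), -402)) = Add(233, Mul(40, -402)) = Add(233, -16080) = -15847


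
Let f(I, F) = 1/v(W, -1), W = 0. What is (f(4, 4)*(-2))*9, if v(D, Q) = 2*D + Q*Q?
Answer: -18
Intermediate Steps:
v(D, Q) = Q² + 2*D (v(D, Q) = 2*D + Q² = Q² + 2*D)
f(I, F) = 1 (f(I, F) = 1/((-1)² + 2*0) = 1/(1 + 0) = 1/1 = 1)
(f(4, 4)*(-2))*9 = (1*(-2))*9 = -2*9 = -18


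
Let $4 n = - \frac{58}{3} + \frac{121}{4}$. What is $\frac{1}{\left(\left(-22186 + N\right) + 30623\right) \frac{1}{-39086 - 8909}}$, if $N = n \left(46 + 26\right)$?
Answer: $- \frac{95990}{17267} \approx -5.5592$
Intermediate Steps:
$n = \frac{131}{48}$ ($n = \frac{- \frac{58}{3} + \frac{121}{4}}{4} = \frac{1}{4} \cdot \frac{131}{12} = \frac{131}{48} \approx 2.7292$)
$N = \frac{393}{2}$ ($N = \frac{131 \left(46 + 26\right)}{48} = \frac{131}{48} \cdot 72 = \frac{393}{2} \approx 196.5$)
$\frac{1}{\left(\left(-22186 + N\right) + 30623\right) \frac{1}{-39086 - 8909}} = \frac{1}{\left(\left(-22186 + \frac{393}{2}\right) + 30623\right) \frac{1}{-39086 - 8909}} = \frac{1}{\left(- \frac{43979}{2} + 30623\right) \frac{1}{-47995}} = \frac{1}{\frac{17267}{2} \left(- \frac{1}{47995}\right)} = \frac{1}{- \frac{17267}{95990}} = - \frac{95990}{17267}$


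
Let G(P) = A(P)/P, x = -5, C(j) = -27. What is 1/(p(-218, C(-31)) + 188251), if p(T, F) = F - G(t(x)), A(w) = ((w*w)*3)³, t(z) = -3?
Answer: 1/194785 ≈ 5.1339e-6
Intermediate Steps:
A(w) = 27*w⁶ (A(w) = (w²*3)³ = (3*w²)³ = 27*w⁶)
G(P) = 27*P⁵ (G(P) = (27*P⁶)/P = 27*P⁵)
p(T, F) = 6561 + F (p(T, F) = F - 27*(-3)⁵ = F - 27*(-243) = F - 1*(-6561) = F + 6561 = 6561 + F)
1/(p(-218, C(-31)) + 188251) = 1/((6561 - 27) + 188251) = 1/(6534 + 188251) = 1/194785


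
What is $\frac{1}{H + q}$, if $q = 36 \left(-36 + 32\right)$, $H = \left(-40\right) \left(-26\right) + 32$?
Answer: $\frac{1}{928} \approx 0.0010776$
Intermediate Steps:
$H = 1072$ ($H = 1040 + 32 = 1072$)
$q = -144$ ($q = 36 \left(-4\right) = -144$)
$\frac{1}{H + q} = \frac{1}{1072 - 144} = \frac{1}{928}$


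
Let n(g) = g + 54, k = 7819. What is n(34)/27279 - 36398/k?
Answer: -141744710/30470643 ≈ -4.6518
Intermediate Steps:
n(g) = 54 + g
n(34)/27279 - 36398/k = (54 + 34)/27279 - 36398/7819 = 88*(1/27279) - 36398*1/7819 = 88/27279 - 36398/7819 = -141744710/30470643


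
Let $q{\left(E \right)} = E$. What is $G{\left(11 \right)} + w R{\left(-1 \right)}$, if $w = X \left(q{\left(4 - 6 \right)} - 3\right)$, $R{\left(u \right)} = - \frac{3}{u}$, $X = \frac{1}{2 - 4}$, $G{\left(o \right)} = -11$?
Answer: $- \frac{7}{2} \approx -3.5$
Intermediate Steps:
$X = - \frac{1}{2}$ ($X = \frac{1}{-2} = - \frac{1}{2} \approx -0.5$)
$w = \frac{5}{2}$ ($w = - \frac{\left(4 - 6\right) - 3}{2} = - \frac{-2 - 3}{2} = \left(- \frac{1}{2}\right) \left(-5\right) = \frac{5}{2} \approx 2.5$)
$G{\left(11 \right)} + w R{\left(-1 \right)} = -11 + \frac{5 \left(- \frac{3}{-1}\right)}{2} = -11 + \frac{5 \left(\left(-3\right) \left(-1\right)\right)}{2} = -11 + \frac{5}{2} \cdot 3 = -11 + \frac{15}{2} = - \frac{7}{2}$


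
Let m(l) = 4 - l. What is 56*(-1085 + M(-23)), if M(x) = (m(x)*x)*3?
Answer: -165088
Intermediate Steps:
M(x) = 3*x*(4 - x) (M(x) = ((4 - x)*x)*3 = (x*(4 - x))*3 = 3*x*(4 - x))
56*(-1085 + M(-23)) = 56*(-1085 + 3*(-23)*(4 - 1*(-23))) = 56*(-1085 + 3*(-23)*(4 + 23)) = 56*(-1085 + 3*(-23)*27) = 56*(-1085 - 1863) = 56*(-2948) = -165088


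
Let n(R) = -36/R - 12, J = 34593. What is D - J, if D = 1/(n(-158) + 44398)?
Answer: -121300769537/3506512 ≈ -34593.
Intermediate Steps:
n(R) = -12 - 36/R
D = 79/3506512 (D = 1/((-12 - 36/(-158)) + 44398) = 1/((-12 - 36*(-1/158)) + 44398) = 1/((-12 + 18/79) + 44398) = 1/(-930/79 + 44398) = 1/(3506512/79) = 79/3506512 ≈ 2.2530e-5)
D - J = 79/3506512 - 1*34593 = 79/3506512 - 34593 = -121300769537/3506512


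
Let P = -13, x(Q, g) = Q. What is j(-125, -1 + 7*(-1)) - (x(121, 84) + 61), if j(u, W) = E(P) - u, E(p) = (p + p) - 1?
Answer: -84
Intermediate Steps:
E(p) = -1 + 2*p (E(p) = 2*p - 1 = -1 + 2*p)
j(u, W) = -27 - u (j(u, W) = (-1 + 2*(-13)) - u = (-1 - 26) - u = -27 - u)
j(-125, -1 + 7*(-1)) - (x(121, 84) + 61) = (-27 - 1*(-125)) - (121 + 61) = (-27 + 125) - 1*182 = 98 - 182 = -84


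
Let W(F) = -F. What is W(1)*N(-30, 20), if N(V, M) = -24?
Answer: 24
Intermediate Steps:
W(1)*N(-30, 20) = -1*1*(-24) = -1*(-24) = 24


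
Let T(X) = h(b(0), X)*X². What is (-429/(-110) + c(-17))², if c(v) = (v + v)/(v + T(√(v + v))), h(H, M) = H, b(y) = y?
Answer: 3481/100 ≈ 34.810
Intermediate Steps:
T(X) = 0 (T(X) = 0*X² = 0)
c(v) = 2 (c(v) = (v + v)/(v + 0) = (2*v)/v = 2)
(-429/(-110) + c(-17))² = (-429/(-110) + 2)² = (-429*(-1/110) + 2)² = (39/10 + 2)² = (59/10)² = 3481/100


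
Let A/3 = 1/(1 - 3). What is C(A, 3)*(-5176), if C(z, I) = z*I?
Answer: 23292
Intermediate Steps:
A = -3/2 (A = 3/(1 - 3) = 3/(-2) = 3*(-½) = -3/2 ≈ -1.5000)
C(z, I) = I*z
C(A, 3)*(-5176) = (3*(-3/2))*(-5176) = -9/2*(-5176) = 23292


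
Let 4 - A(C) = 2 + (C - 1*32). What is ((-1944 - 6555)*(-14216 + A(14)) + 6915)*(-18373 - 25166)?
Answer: -5253359966541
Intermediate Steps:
A(C) = 34 - C (A(C) = 4 - (2 + (C - 1*32)) = 4 - (2 + (C - 32)) = 4 - (2 + (-32 + C)) = 4 - (-30 + C) = 4 + (30 - C) = 34 - C)
((-1944 - 6555)*(-14216 + A(14)) + 6915)*(-18373 - 25166) = ((-1944 - 6555)*(-14216 + (34 - 1*14)) + 6915)*(-18373 - 25166) = (-8499*(-14216 + (34 - 14)) + 6915)*(-43539) = (-8499*(-14216 + 20) + 6915)*(-43539) = (-8499*(-14196) + 6915)*(-43539) = (120651804 + 6915)*(-43539) = 120658719*(-43539) = -5253359966541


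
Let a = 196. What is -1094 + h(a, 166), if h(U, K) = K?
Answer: -928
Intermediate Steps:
-1094 + h(a, 166) = -1094 + 166 = -928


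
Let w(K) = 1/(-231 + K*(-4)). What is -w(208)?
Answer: 1/1063 ≈ 0.00094073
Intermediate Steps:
w(K) = 1/(-231 - 4*K)
-w(208) = -(-1)/(231 + 4*208) = -(-1)/(231 + 832) = -(-1)/1063 = -1*(-1/1063) = 1/1063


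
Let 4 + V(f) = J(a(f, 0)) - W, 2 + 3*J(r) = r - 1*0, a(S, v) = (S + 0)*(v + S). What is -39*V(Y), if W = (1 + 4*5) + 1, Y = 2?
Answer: 988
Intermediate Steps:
W = 22 (W = (1 + 20) + 1 = 21 + 1 = 22)
a(S, v) = S*(S + v)
J(r) = -⅔ + r/3 (J(r) = -⅔ + (r - 1*0)/3 = -⅔ + (r + 0)/3 = -⅔ + r/3)
V(f) = -80/3 + f²/3 (V(f) = -4 + ((-⅔ + (f*(f + 0))/3) - 1*22) = -4 + ((-⅔ + (f*f)/3) - 22) = -4 + ((-⅔ + f²/3) - 22) = -4 + (-68/3 + f²/3) = -80/3 + f²/3)
-39*V(Y) = -39*(-80/3 + (⅓)*2²) = -39*(-80/3 + (⅓)*4) = -39*(-80/3 + 4/3) = -39*(-76/3) = 988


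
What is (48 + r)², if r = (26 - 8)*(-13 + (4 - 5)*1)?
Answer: 41616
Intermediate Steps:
r = -252 (r = 18*(-13 - 1*1) = 18*(-13 - 1) = 18*(-14) = -252)
(48 + r)² = (48 - 252)² = (-204)² = 41616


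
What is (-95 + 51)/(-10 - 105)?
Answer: 44/115 ≈ 0.38261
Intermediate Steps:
(-95 + 51)/(-10 - 105) = -44/(-115) = -1/115*(-44) = 44/115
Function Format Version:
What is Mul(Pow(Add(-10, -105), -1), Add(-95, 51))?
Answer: Rational(44, 115) ≈ 0.38261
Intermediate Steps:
Mul(Pow(Add(-10, -105), -1), Add(-95, 51)) = Mul(Pow(-115, -1), -44) = Mul(Rational(-1, 115), -44) = Rational(44, 115)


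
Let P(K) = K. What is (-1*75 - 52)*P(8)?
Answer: -1016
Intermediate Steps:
(-1*75 - 52)*P(8) = (-1*75 - 52)*8 = (-75 - 52)*8 = -127*8 = -1016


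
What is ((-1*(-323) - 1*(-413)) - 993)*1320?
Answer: -339240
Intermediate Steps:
((-1*(-323) - 1*(-413)) - 993)*1320 = ((323 + 413) - 993)*1320 = (736 - 993)*1320 = -257*1320 = -339240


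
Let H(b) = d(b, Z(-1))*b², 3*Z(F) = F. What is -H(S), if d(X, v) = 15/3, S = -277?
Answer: -383645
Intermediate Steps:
Z(F) = F/3
d(X, v) = 5 (d(X, v) = 15*(⅓) = 5)
H(b) = 5*b²
-H(S) = -5*(-277)² = -5*76729 = -1*383645 = -383645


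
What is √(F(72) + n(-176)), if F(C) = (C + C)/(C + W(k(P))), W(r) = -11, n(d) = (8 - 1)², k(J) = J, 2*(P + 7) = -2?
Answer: √191113/61 ≈ 7.1666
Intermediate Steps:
P = -8 (P = -7 + (½)*(-2) = -7 - 1 = -8)
n(d) = 49 (n(d) = 7² = 49)
F(C) = 2*C/(-11 + C) (F(C) = (C + C)/(C - 11) = (2*C)/(-11 + C) = 2*C/(-11 + C))
√(F(72) + n(-176)) = √(2*72/(-11 + 72) + 49) = √(2*72/61 + 49) = √(2*72*(1/61) + 49) = √(144/61 + 49) = √(3133/61) = √191113/61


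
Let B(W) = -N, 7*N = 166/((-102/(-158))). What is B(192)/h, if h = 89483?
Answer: -13114/31945431 ≈ -0.00041051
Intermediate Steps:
N = 13114/357 (N = (166/((-102/(-158))))/7 = (166/((-102*(-1/158))))/7 = (166/(51/79))/7 = (166*(79/51))/7 = (1/7)*(13114/51) = 13114/357 ≈ 36.734)
B(W) = -13114/357 (B(W) = -1*13114/357 = -13114/357)
B(192)/h = -13114/357/89483 = -13114/357*1/89483 = -13114/31945431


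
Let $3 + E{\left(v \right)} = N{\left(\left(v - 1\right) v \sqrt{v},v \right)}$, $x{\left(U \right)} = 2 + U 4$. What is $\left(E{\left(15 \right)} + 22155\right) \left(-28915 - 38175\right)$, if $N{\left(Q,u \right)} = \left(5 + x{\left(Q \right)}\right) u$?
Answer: $-1493222130 - 845334000 \sqrt{15} \approx -4.7672 \cdot 10^{9}$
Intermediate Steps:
$x{\left(U \right)} = 2 + 4 U$
$N{\left(Q,u \right)} = u \left(7 + 4 Q\right)$ ($N{\left(Q,u \right)} = \left(5 + \left(2 + 4 Q\right)\right) u = \left(7 + 4 Q\right) u = u \left(7 + 4 Q\right)$)
$E{\left(v \right)} = -3 + v \left(7 + 4 v^{\frac{3}{2}} \left(-1 + v\right)\right)$ ($E{\left(v \right)} = -3 + v \left(7 + 4 \left(v - 1\right) v \sqrt{v}\right) = -3 + v \left(7 + 4 \left(-1 + v\right) v \sqrt{v}\right) = -3 + v \left(7 + 4 v \left(-1 + v\right) \sqrt{v}\right) = -3 + v \left(7 + 4 v^{\frac{3}{2}} \left(-1 + v\right)\right)$)
$\left(E{\left(15 \right)} + 22155\right) \left(-28915 - 38175\right) = \left(\left(-3 + 15 \left(7 + 4 \cdot 15^{\frac{3}{2}} \left(-1 + 15\right)\right)\right) + 22155\right) \left(-28915 - 38175\right) = \left(\left(-3 + 15 \left(7 + 4 \cdot 15 \sqrt{15} \cdot 14\right)\right) + 22155\right) \left(-67090\right) = \left(\left(-3 + 15 \left(7 + 840 \sqrt{15}\right)\right) + 22155\right) \left(-67090\right) = \left(\left(-3 + \left(105 + 12600 \sqrt{15}\right)\right) + 22155\right) \left(-67090\right) = \left(\left(102 + 12600 \sqrt{15}\right) + 22155\right) \left(-67090\right) = \left(22257 + 12600 \sqrt{15}\right) \left(-67090\right) = -1493222130 - 845334000 \sqrt{15}$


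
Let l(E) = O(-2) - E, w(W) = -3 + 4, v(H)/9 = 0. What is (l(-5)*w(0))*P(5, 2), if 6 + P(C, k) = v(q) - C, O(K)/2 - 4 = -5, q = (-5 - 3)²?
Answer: -33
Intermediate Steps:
q = 64 (q = (-8)² = 64)
O(K) = -2 (O(K) = 8 + 2*(-5) = 8 - 10 = -2)
v(H) = 0 (v(H) = 9*0 = 0)
w(W) = 1
l(E) = -2 - E
P(C, k) = -6 - C (P(C, k) = -6 + (0 - C) = -6 - C)
(l(-5)*w(0))*P(5, 2) = ((-2 - 1*(-5))*1)*(-6 - 1*5) = ((-2 + 5)*1)*(-6 - 5) = (3*1)*(-11) = 3*(-11) = -33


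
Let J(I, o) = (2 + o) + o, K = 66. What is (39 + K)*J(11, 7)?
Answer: 1680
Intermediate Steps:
J(I, o) = 2 + 2*o
(39 + K)*J(11, 7) = (39 + 66)*(2 + 2*7) = 105*(2 + 14) = 105*16 = 1680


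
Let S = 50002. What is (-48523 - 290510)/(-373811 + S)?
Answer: 339033/323809 ≈ 1.0470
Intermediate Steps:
(-48523 - 290510)/(-373811 + S) = (-48523 - 290510)/(-373811 + 50002) = -339033/(-323809) = -339033*(-1/323809) = 339033/323809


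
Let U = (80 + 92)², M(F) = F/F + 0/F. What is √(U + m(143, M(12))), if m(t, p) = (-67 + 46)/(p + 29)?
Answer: √2958330/10 ≈ 172.00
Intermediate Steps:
M(F) = 1 (M(F) = 1 + 0 = 1)
m(t, p) = -21/(29 + p)
U = 29584 (U = 172² = 29584)
√(U + m(143, M(12))) = √(29584 - 21/(29 + 1)) = √(29584 - 21/30) = √(29584 - 21*1/30) = √(29584 - 7/10) = √(295833/10) = √2958330/10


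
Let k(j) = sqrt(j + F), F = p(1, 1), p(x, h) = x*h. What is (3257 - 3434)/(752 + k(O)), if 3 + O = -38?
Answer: -16638/70693 + 177*I*sqrt(10)/282772 ≈ -0.23536 + 0.0019794*I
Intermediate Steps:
O = -41 (O = -3 - 38 = -41)
p(x, h) = h*x
F = 1 (F = 1*1 = 1)
k(j) = sqrt(1 + j) (k(j) = sqrt(j + 1) = sqrt(1 + j))
(3257 - 3434)/(752 + k(O)) = (3257 - 3434)/(752 + sqrt(1 - 41)) = -177/(752 + sqrt(-40)) = -177/(752 + 2*I*sqrt(10))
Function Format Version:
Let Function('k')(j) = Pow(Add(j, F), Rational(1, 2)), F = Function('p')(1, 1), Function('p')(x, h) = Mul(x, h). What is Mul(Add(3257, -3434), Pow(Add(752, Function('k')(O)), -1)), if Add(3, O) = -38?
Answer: Add(Rational(-16638, 70693), Mul(Rational(177, 282772), I, Pow(10, Rational(1, 2)))) ≈ Add(-0.23536, Mul(0.0019794, I))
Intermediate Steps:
O = -41 (O = Add(-3, -38) = -41)
Function('p')(x, h) = Mul(h, x)
F = 1 (F = Mul(1, 1) = 1)
Function('k')(j) = Pow(Add(1, j), Rational(1, 2)) (Function('k')(j) = Pow(Add(j, 1), Rational(1, 2)) = Pow(Add(1, j), Rational(1, 2)))
Mul(Add(3257, -3434), Pow(Add(752, Function('k')(O)), -1)) = Mul(Add(3257, -3434), Pow(Add(752, Pow(Add(1, -41), Rational(1, 2))), -1)) = Mul(-177, Pow(Add(752, Pow(-40, Rational(1, 2))), -1)) = Mul(-177, Pow(Add(752, Mul(2, I, Pow(10, Rational(1, 2)))), -1))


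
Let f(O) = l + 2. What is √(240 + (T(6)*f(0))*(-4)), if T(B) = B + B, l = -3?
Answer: 12*√2 ≈ 16.971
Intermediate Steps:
T(B) = 2*B
f(O) = -1 (f(O) = -3 + 2 = -1)
√(240 + (T(6)*f(0))*(-4)) = √(240 + ((2*6)*(-1))*(-4)) = √(240 + (12*(-1))*(-4)) = √(240 - 12*(-4)) = √(240 + 48) = √288 = 12*√2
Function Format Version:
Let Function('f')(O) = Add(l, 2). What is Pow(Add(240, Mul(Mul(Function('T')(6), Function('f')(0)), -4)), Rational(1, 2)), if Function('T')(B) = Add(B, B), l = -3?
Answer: Mul(12, Pow(2, Rational(1, 2))) ≈ 16.971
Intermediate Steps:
Function('T')(B) = Mul(2, B)
Function('f')(O) = -1 (Function('f')(O) = Add(-3, 2) = -1)
Pow(Add(240, Mul(Mul(Function('T')(6), Function('f')(0)), -4)), Rational(1, 2)) = Pow(Add(240, Mul(Mul(Mul(2, 6), -1), -4)), Rational(1, 2)) = Pow(Add(240, Mul(Mul(12, -1), -4)), Rational(1, 2)) = Pow(Add(240, Mul(-12, -4)), Rational(1, 2)) = Pow(Add(240, 48), Rational(1, 2)) = Pow(288, Rational(1, 2)) = Mul(12, Pow(2, Rational(1, 2)))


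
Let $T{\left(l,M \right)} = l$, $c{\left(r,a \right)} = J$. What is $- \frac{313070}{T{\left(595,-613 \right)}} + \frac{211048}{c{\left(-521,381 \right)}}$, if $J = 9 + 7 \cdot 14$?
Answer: $\frac{18415014}{12733} \approx 1446.2$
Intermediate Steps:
$J = 107$ ($J = 9 + 98 = 107$)
$c{\left(r,a \right)} = 107$
$- \frac{313070}{T{\left(595,-613 \right)}} + \frac{211048}{c{\left(-521,381 \right)}} = - \frac{313070}{595} + \frac{211048}{107} = \left(-313070\right) \frac{1}{595} + 211048 \cdot \frac{1}{107} = - \frac{62614}{119} + \frac{211048}{107} = \frac{18415014}{12733}$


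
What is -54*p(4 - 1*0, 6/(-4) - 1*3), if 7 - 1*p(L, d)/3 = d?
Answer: -1863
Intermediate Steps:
p(L, d) = 21 - 3*d
-54*p(4 - 1*0, 6/(-4) - 1*3) = -54*(21 - 3*(6/(-4) - 1*3)) = -54*(21 - 3*(6*(-1/4) - 3)) = -54*(21 - 3*(-3/2 - 3)) = -54*(21 - 3*(-9/2)) = -54*(21 + 27/2) = -54*69/2 = -1863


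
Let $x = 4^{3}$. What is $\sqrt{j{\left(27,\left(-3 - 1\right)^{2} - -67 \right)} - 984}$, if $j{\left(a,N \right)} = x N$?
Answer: $2 \sqrt{1082} \approx 65.788$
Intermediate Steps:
$x = 64$
$j{\left(a,N \right)} = 64 N$
$\sqrt{j{\left(27,\left(-3 - 1\right)^{2} - -67 \right)} - 984} = \sqrt{64 \left(\left(-3 - 1\right)^{2} - -67\right) - 984} = \sqrt{64 \left(\left(-4\right)^{2} + 67\right) - 984} = \sqrt{64 \left(16 + 67\right) - 984} = \sqrt{64 \cdot 83 - 984} = \sqrt{5312 - 984} = \sqrt{4328} = 2 \sqrt{1082}$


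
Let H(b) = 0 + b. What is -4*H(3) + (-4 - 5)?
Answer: -21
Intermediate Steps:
H(b) = b
-4*H(3) + (-4 - 5) = -4*3 + (-4 - 5) = -12 - 9 = -21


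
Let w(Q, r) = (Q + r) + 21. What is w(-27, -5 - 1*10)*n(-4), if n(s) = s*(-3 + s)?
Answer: -588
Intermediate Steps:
w(Q, r) = 21 + Q + r
w(-27, -5 - 1*10)*n(-4) = (21 - 27 + (-5 - 1*10))*(-4*(-3 - 4)) = (21 - 27 + (-5 - 10))*(-4*(-7)) = (21 - 27 - 15)*28 = -21*28 = -588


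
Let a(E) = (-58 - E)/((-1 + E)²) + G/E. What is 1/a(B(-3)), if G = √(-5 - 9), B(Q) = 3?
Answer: -2196/33713 - 48*I*√14/33713 ≈ -0.065138 - 0.0053273*I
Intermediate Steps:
G = I*√14 (G = √(-14) = I*√14 ≈ 3.7417*I)
a(E) = (-58 - E)/(-1 + E)² + I*√14/E (a(E) = (-58 - E)/((-1 + E)²) + (I*√14)/E = (-58 - E)/(-1 + E)² + I*√14/E)
1/a(B(-3)) = 1/(-58/(-1 + 3)² - 1*3/(-1 + 3)² + I*√14/3) = 1/(-58/2² - 1*3/2² + I*√14*(⅓)) = 1/(-58*¼ - 1*3*¼ + I*√14/3) = 1/(-29/2 - ¾ + I*√14/3) = 1/(-61/4 + I*√14/3)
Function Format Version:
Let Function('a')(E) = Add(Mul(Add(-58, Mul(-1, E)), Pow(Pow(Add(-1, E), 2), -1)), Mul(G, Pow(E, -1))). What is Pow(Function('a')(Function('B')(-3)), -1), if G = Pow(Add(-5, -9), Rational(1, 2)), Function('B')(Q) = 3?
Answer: Add(Rational(-2196, 33713), Mul(Rational(-48, 33713), I, Pow(14, Rational(1, 2)))) ≈ Add(-0.065138, Mul(-0.0053273, I))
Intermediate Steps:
G = Mul(I, Pow(14, Rational(1, 2))) (G = Pow(-14, Rational(1, 2)) = Mul(I, Pow(14, Rational(1, 2))) ≈ Mul(3.7417, I))
Function('a')(E) = Add(Mul(Pow(Add(-1, E), -2), Add(-58, Mul(-1, E))), Mul(I, Pow(14, Rational(1, 2)), Pow(E, -1))) (Function('a')(E) = Add(Mul(Add(-58, Mul(-1, E)), Pow(Pow(Add(-1, E), 2), -1)), Mul(Mul(I, Pow(14, Rational(1, 2))), Pow(E, -1))) = Add(Mul(Add(-58, Mul(-1, E)), Pow(Add(-1, E), -2)), Mul(I, Pow(14, Rational(1, 2)), Pow(E, -1))) = Add(Mul(Pow(Add(-1, E), -2), Add(-58, Mul(-1, E))), Mul(I, Pow(14, Rational(1, 2)), Pow(E, -1))))
Pow(Function('a')(Function('B')(-3)), -1) = Pow(Add(Mul(-58, Pow(Add(-1, 3), -2)), Mul(-1, 3, Pow(Add(-1, 3), -2)), Mul(I, Pow(14, Rational(1, 2)), Pow(3, -1))), -1) = Pow(Add(Mul(-58, Pow(2, -2)), Mul(-1, 3, Pow(2, -2)), Mul(I, Pow(14, Rational(1, 2)), Rational(1, 3))), -1) = Pow(Add(Mul(-58, Rational(1, 4)), Mul(-1, 3, Rational(1, 4)), Mul(Rational(1, 3), I, Pow(14, Rational(1, 2)))), -1) = Pow(Add(Rational(-29, 2), Rational(-3, 4), Mul(Rational(1, 3), I, Pow(14, Rational(1, 2)))), -1) = Pow(Add(Rational(-61, 4), Mul(Rational(1, 3), I, Pow(14, Rational(1, 2)))), -1)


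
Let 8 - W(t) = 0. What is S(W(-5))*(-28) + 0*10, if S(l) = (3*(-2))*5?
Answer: 840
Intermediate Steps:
W(t) = 8 (W(t) = 8 - 1*0 = 8 + 0 = 8)
S(l) = -30 (S(l) = -6*5 = -30)
S(W(-5))*(-28) + 0*10 = -30*(-28) + 0*10 = 840 + 0 = 840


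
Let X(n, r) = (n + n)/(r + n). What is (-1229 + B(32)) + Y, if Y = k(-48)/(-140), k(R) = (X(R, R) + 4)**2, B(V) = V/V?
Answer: -34389/28 ≈ -1228.2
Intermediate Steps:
B(V) = 1
X(n, r) = 2*n/(n + r) (X(n, r) = (2*n)/(n + r) = 2*n/(n + r))
k(R) = 25 (k(R) = (2*R/(R + R) + 4)**2 = (2*R/((2*R)) + 4)**2 = (2*R*(1/(2*R)) + 4)**2 = (1 + 4)**2 = 5**2 = 25)
Y = -5/28 (Y = 25/(-140) = 25*(-1/140) = -5/28 ≈ -0.17857)
(-1229 + B(32)) + Y = (-1229 + 1) - 5/28 = -1228 - 5/28 = -34389/28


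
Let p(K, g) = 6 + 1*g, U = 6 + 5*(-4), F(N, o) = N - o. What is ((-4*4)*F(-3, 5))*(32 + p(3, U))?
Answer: 3072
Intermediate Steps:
U = -14 (U = 6 - 20 = -14)
p(K, g) = 6 + g
((-4*4)*F(-3, 5))*(32 + p(3, U)) = ((-4*4)*(-3 - 1*5))*(32 + (6 - 14)) = (-16*(-3 - 5))*(32 - 8) = -16*(-8)*24 = 128*24 = 3072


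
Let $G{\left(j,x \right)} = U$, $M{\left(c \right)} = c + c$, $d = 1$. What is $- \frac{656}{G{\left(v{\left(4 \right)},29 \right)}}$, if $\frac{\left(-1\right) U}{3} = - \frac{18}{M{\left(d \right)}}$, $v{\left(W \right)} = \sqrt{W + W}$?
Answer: $- \frac{656}{27} \approx -24.296$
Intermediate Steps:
$M{\left(c \right)} = 2 c$
$v{\left(W \right)} = \sqrt{2} \sqrt{W}$ ($v{\left(W \right)} = \sqrt{2 W} = \sqrt{2} \sqrt{W}$)
$U = 27$ ($U = - 3 \left(- \frac{18}{2 \cdot 1}\right) = - 3 \left(- \frac{18}{2}\right) = - 3 \left(\left(-18\right) \frac{1}{2}\right) = \left(-3\right) \left(-9\right) = 27$)
$G{\left(j,x \right)} = 27$
$- \frac{656}{G{\left(v{\left(4 \right)},29 \right)}} = - \frac{656}{27}$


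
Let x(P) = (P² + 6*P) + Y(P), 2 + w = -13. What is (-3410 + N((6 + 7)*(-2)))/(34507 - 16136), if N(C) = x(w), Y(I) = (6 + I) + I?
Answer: -3299/18371 ≈ -0.17958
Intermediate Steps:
w = -15 (w = -2 - 13 = -15)
Y(I) = 6 + 2*I
x(P) = 6 + P² + 8*P (x(P) = (P² + 6*P) + (6 + 2*P) = 6 + P² + 8*P)
N(C) = 111 (N(C) = 6 + (-15)² + 8*(-15) = 6 + 225 - 120 = 111)
(-3410 + N((6 + 7)*(-2)))/(34507 - 16136) = (-3410 + 111)/(34507 - 16136) = -3299/18371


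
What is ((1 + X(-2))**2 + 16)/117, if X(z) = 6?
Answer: 5/9 ≈ 0.55556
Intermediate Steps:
((1 + X(-2))**2 + 16)/117 = ((1 + 6)**2 + 16)/117 = (7**2 + 16)/117 = (49 + 16)/117 = (1/117)*65 = 5/9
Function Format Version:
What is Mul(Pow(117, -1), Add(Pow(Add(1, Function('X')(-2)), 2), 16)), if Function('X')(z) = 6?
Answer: Rational(5, 9) ≈ 0.55556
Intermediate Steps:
Mul(Pow(117, -1), Add(Pow(Add(1, Function('X')(-2)), 2), 16)) = Mul(Pow(117, -1), Add(Pow(Add(1, 6), 2), 16)) = Mul(Rational(1, 117), Add(Pow(7, 2), 16)) = Mul(Rational(1, 117), Add(49, 16)) = Mul(Rational(1, 117), 65) = Rational(5, 9)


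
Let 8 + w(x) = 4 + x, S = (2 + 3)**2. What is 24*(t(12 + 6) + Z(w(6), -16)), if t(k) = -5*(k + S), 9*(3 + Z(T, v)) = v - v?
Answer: -5232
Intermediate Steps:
S = 25 (S = 5**2 = 25)
w(x) = -4 + x (w(x) = -8 + (4 + x) = -4 + x)
Z(T, v) = -3 (Z(T, v) = -3 + (v - v)/9 = -3 + (1/9)*0 = -3 + 0 = -3)
t(k) = -125 - 5*k (t(k) = -5*(k + 25) = -5*(25 + k) = -125 - 5*k)
24*(t(12 + 6) + Z(w(6), -16)) = 24*((-125 - 5*(12 + 6)) - 3) = 24*((-125 - 5*18) - 3) = 24*((-125 - 90) - 3) = 24*(-215 - 3) = 24*(-218) = -5232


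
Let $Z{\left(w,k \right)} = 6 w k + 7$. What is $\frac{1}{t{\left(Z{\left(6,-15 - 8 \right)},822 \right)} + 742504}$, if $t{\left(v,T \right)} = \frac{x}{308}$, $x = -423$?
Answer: $\frac{308}{228690809} \approx 1.3468 \cdot 10^{-6}$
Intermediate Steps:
$Z{\left(w,k \right)} = 7 + 6 k w$ ($Z{\left(w,k \right)} = 6 k w + 7 = 7 + 6 k w$)
$t{\left(v,T \right)} = - \frac{423}{308}$
$\frac{1}{t{\left(Z{\left(6,-15 - 8 \right)},822 \right)} + 742504} = \frac{1}{- \frac{423}{308} + 742504} = \frac{1}{\frac{228690809}{308}} = \frac{308}{228690809}$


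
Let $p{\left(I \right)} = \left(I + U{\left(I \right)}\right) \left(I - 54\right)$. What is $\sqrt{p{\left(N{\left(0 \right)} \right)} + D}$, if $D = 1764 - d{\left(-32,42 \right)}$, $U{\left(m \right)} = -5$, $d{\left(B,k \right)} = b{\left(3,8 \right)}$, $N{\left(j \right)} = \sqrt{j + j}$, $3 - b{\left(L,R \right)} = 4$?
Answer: $\sqrt{2035} \approx 45.111$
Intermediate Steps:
$b{\left(L,R \right)} = -1$ ($b{\left(L,R \right)} = 3 - 4 = -1$)
$N{\left(j \right)} = \sqrt{2} \sqrt{j}$ ($N{\left(j \right)} = \sqrt{2 j} = \sqrt{2} \sqrt{j}$)
$d{\left(B,k \right)} = -1$
$p{\left(I \right)} = \left(-54 + I\right) \left(-5 + I\right)$ ($p{\left(I \right)} = \left(I - 5\right) \left(I - 54\right) = \left(-5 + I\right) \left(-54 + I\right) = \left(-54 + I\right) \left(-5 + I\right)$)
$D = 1765$ ($D = 1764 - -1 = 1764 + 1 = 1765$)
$\sqrt{p{\left(N{\left(0 \right)} \right)} + D} = \sqrt{\left(270 + \left(\sqrt{2} \sqrt{0}\right)^{2} - 59 \sqrt{2} \sqrt{0}\right) + 1765} = \sqrt{\left(270 + \left(\sqrt{2} \cdot 0\right)^{2} - 59 \sqrt{2} \cdot 0\right) + 1765} = \sqrt{\left(270 + 0^{2} - 0\right) + 1765} = \sqrt{\left(270 + 0 + 0\right) + 1765} = \sqrt{270 + 1765} = \sqrt{2035}$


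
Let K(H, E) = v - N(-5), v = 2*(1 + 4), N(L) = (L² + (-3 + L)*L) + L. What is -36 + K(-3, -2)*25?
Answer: -1286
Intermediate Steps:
N(L) = L + L² + L*(-3 + L) (N(L) = (L² + L*(-3 + L)) + L = L + L² + L*(-3 + L))
v = 10 (v = 2*5 = 10)
K(H, E) = -50 (K(H, E) = 10 - 2*(-5)*(-1 - 5) = 10 - 2*(-5)*(-6) = 10 - 1*60 = 10 - 60 = -50)
-36 + K(-3, -2)*25 = -36 - 50*25 = -36 - 1250 = -1286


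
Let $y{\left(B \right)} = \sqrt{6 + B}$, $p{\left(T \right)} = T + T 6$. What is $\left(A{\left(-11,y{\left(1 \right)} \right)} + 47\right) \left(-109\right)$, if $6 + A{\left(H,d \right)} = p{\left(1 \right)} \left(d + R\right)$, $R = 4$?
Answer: $-7521 - 763 \sqrt{7} \approx -9539.7$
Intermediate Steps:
$p{\left(T \right)} = 7 T$ ($p{\left(T \right)} = T + 6 T = 7 T$)
$A{\left(H,d \right)} = 22 + 7 d$ ($A{\left(H,d \right)} = -6 + 7 \cdot 1 \left(d + 4\right) = -6 + 7 \left(4 + d\right) = -6 + \left(28 + 7 d\right) = 22 + 7 d$)
$\left(A{\left(-11,y{\left(1 \right)} \right)} + 47\right) \left(-109\right) = \left(\left(22 + 7 \sqrt{6 + 1}\right) + 47\right) \left(-109\right) = \left(\left(22 + 7 \sqrt{7}\right) + 47\right) \left(-109\right) = \left(69 + 7 \sqrt{7}\right) \left(-109\right) = -7521 - 763 \sqrt{7}$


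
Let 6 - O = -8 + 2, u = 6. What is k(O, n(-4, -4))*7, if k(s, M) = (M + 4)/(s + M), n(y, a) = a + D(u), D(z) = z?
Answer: 3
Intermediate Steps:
n(y, a) = 6 + a (n(y, a) = a + 6 = 6 + a)
O = 12 (O = 6 - (-8 + 2) = 6 - 1*(-6) = 6 + 6 = 12)
k(s, M) = (4 + M)/(M + s)
k(O, n(-4, -4))*7 = ((4 + (6 - 4))/((6 - 4) + 12))*7 = ((4 + 2)/(2 + 12))*7 = (6/14)*7 = ((1/14)*6)*7 = (3/7)*7 = 3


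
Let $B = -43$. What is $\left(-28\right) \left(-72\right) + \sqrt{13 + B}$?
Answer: $2016 + i \sqrt{30} \approx 2016.0 + 5.4772 i$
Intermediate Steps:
$\left(-28\right) \left(-72\right) + \sqrt{13 + B} = \left(-28\right) \left(-72\right) + \sqrt{13 - 43} = 2016 + \sqrt{-30} = 2016 + i \sqrt{30}$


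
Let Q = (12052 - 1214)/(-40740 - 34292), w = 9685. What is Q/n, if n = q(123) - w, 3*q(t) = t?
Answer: 5419/361804304 ≈ 1.4978e-5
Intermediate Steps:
q(t) = t/3
n = -9644 (n = (1/3)*123 - 1*9685 = 41 - 9685 = -9644)
Q = -5419/37516 (Q = 10838/(-75032) = 10838*(-1/75032) = -5419/37516 ≈ -0.14444)
Q/n = -5419/37516/(-9644) = -5419/37516*(-1/9644) = 5419/361804304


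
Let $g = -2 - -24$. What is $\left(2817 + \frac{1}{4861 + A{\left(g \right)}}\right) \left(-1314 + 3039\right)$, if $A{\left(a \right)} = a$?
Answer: $\frac{23728085700}{4883} \approx 4.8593 \cdot 10^{6}$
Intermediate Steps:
$g = 22$ ($g = -2 + 24 = 22$)
$\left(2817 + \frac{1}{4861 + A{\left(g \right)}}\right) \left(-1314 + 3039\right) = \left(2817 + \frac{1}{4861 + 22}\right) \left(-1314 + 3039\right) = \left(2817 + \frac{1}{4883}\right) 1725 = \frac{13755412}{4883} \cdot 1725 = \frac{23728085700}{4883}$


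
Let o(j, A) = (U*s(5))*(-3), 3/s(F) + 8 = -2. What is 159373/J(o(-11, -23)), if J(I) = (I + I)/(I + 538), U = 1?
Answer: 858861097/18 ≈ 4.7714e+7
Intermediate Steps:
s(F) = -3/10 (s(F) = 3/(-8 - 2) = 3/(-10) = 3*(-⅒) = -3/10)
o(j, A) = 9/10 (o(j, A) = (1*(-3/10))*(-3) = -3/10*(-3) = 9/10)
J(I) = 2*I/(538 + I) (J(I) = (2*I)/(538 + I) = 2*I/(538 + I))
159373/J(o(-11, -23)) = 159373/((2*(9/10)/(538 + 9/10))) = 159373/((2*(9/10)/(5389/10))) = 159373/((2*(9/10)*(10/5389))) = 159373/(18/5389) = 159373*(5389/18) = 858861097/18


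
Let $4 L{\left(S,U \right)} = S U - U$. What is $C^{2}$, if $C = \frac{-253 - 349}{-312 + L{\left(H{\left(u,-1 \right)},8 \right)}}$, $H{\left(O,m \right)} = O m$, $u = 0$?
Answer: $\frac{90601}{24649} \approx 3.6756$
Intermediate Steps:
$L{\left(S,U \right)} = - \frac{U}{4} + \frac{S U}{4}$ ($L{\left(S,U \right)} = \frac{S U - U}{4} = \frac{- U + S U}{4} = - \frac{U}{4} + \frac{S U}{4}$)
$C = \frac{301}{157}$ ($C = \frac{-253 - 349}{-312 + \frac{1}{4} \cdot 8 \left(-1 + 0 \left(-1\right)\right)} = - \frac{602}{-312 + \frac{1}{4} \cdot 8 \left(-1 + 0\right)} = - \frac{602}{-312 + \frac{1}{4} \cdot 8 \left(-1\right)} = - \frac{602}{-312 - 2} = - \frac{602}{-314} = \left(-602\right) \left(- \frac{1}{314}\right) = \frac{301}{157} \approx 1.9172$)
$C^{2} = \left(\frac{301}{157}\right)^{2} = \frac{90601}{24649}$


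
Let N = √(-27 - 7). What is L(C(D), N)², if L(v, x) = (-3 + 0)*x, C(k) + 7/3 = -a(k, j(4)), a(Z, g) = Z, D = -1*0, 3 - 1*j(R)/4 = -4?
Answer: -306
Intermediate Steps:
j(R) = 28 (j(R) = 12 - 4*(-4) = 12 + 16 = 28)
D = 0
C(k) = -7/3 - k
N = I*√34 (N = √(-34) = I*√34 ≈ 5.8309*I)
L(v, x) = -3*x
L(C(D), N)² = (-3*I*√34)² = -306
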